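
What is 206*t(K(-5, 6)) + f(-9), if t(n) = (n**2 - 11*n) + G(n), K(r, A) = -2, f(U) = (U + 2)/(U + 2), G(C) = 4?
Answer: 6181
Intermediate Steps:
f(U) = 1 (f(U) = (2 + U)/(2 + U) = 1)
t(n) = 4 + n**2 - 11*n (t(n) = (n**2 - 11*n) + 4 = 4 + n**2 - 11*n)
206*t(K(-5, 6)) + f(-9) = 206*(4 + (-2)**2 - 11*(-2)) + 1 = 206*(4 + 4 + 22) + 1 = 206*30 + 1 = 6180 + 1 = 6181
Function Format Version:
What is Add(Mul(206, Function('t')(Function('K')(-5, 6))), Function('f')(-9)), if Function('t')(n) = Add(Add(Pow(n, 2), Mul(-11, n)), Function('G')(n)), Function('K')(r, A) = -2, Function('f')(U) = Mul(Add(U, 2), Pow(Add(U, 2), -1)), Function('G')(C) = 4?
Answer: 6181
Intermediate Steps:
Function('f')(U) = 1 (Function('f')(U) = Mul(Add(2, U), Pow(Add(2, U), -1)) = 1)
Function('t')(n) = Add(4, Pow(n, 2), Mul(-11, n)) (Function('t')(n) = Add(Add(Pow(n, 2), Mul(-11, n)), 4) = Add(4, Pow(n, 2), Mul(-11, n)))
Add(Mul(206, Function('t')(Function('K')(-5, 6))), Function('f')(-9)) = Add(Mul(206, Add(4, Pow(-2, 2), Mul(-11, -2))), 1) = Add(Mul(206, Add(4, 4, 22)), 1) = Add(Mul(206, 30), 1) = Add(6180, 1) = 6181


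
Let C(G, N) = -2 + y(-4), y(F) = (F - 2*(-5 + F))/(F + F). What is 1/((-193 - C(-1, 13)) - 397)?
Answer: -4/2345 ≈ -0.0017058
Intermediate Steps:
y(F) = (10 - F)/(2*F) (y(F) = (F + (10 - 2*F))/((2*F)) = (10 - F)*(1/(2*F)) = (10 - F)/(2*F))
C(G, N) = -15/4 (C(G, N) = -2 + (½)*(10 - 1*(-4))/(-4) = -2 + (½)*(-¼)*(10 + 4) = -2 + (½)*(-¼)*14 = -2 - 7/4 = -15/4)
1/((-193 - C(-1, 13)) - 397) = 1/((-193 - 1*(-15/4)) - 397) = 1/((-193 + 15/4) - 397) = 1/(-757/4 - 397) = 1/(-2345/4) = -4/2345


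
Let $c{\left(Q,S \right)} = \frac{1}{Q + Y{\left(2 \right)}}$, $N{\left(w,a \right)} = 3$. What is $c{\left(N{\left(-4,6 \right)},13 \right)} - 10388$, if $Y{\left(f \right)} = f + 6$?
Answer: $- \frac{114267}{11} \approx -10388.0$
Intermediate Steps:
$Y{\left(f \right)} = 6 + f$
$c{\left(Q,S \right)} = \frac{1}{8 + Q}$ ($c{\left(Q,S \right)} = \frac{1}{Q + \left(6 + 2\right)} = \frac{1}{Q + 8} = \frac{1}{8 + Q}$)
$c{\left(N{\left(-4,6 \right)},13 \right)} - 10388 = \frac{1}{8 + 3} - 10388 = \frac{1}{11} - 10388 = - \frac{114267}{11}$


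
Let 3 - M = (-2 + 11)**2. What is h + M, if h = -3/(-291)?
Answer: -7565/97 ≈ -77.990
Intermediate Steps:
M = -78 (M = 3 - (-2 + 11)**2 = 3 - 1*9**2 = 3 - 1*81 = 3 - 81 = -78)
h = 1/97 (h = -3*(-1/291) = 1/97 ≈ 0.010309)
h + M = 1/97 - 78 = -7565/97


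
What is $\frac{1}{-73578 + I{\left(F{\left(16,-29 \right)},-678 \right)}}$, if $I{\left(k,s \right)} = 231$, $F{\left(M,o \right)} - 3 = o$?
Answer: $- \frac{1}{73347} \approx -1.3634 \cdot 10^{-5}$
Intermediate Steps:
$F{\left(M,o \right)} = 3 + o$
$\frac{1}{-73578 + I{\left(F{\left(16,-29 \right)},-678 \right)}} = \frac{1}{-73578 + 231} = \frac{1}{-73347} = - \frac{1}{73347}$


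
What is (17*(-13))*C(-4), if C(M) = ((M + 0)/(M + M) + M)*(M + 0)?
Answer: -3094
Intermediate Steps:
C(M) = M*(½ + M) (C(M) = (M/((2*M)) + M)*M = (M*(1/(2*M)) + M)*M = (½ + M)*M = M*(½ + M))
(17*(-13))*C(-4) = (17*(-13))*(-4*(½ - 4)) = -(-884)*(-7)/2 = -221*14 = -3094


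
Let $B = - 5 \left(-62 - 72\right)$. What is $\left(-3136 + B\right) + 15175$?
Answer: $12709$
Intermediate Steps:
$B = 670$ ($B = \left(-5\right) \left(-134\right) = 670$)
$\left(-3136 + B\right) + 15175 = \left(-3136 + 670\right) + 15175 = -2466 + 15175 = 12709$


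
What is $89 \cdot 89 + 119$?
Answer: $8040$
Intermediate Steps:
$89 \cdot 89 + 119 = 7921 + 119 = 8040$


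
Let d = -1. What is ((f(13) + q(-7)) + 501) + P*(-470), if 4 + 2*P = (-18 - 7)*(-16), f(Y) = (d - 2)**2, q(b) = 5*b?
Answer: -92585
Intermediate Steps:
f(Y) = 9 (f(Y) = (-1 - 2)**2 = (-3)**2 = 9)
P = 198 (P = -2 + ((-18 - 7)*(-16))/2 = -2 + (-25*(-16))/2 = -2 + (1/2)*400 = -2 + 200 = 198)
((f(13) + q(-7)) + 501) + P*(-470) = ((9 + 5*(-7)) + 501) + 198*(-470) = ((9 - 35) + 501) - 93060 = (-26 + 501) - 93060 = 475 - 93060 = -92585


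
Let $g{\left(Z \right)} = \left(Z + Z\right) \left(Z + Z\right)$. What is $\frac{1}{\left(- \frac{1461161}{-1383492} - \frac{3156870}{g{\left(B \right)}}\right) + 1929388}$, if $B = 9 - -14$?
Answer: $\frac{731867268}{1410964821328643} \approx 5.187 \cdot 10^{-7}$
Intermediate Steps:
$B = 23$ ($B = 9 + 14 = 23$)
$g{\left(Z \right)} = 4 Z^{2}$ ($g{\left(Z \right)} = 2 Z 2 Z = 4 Z^{2}$)
$\frac{1}{\left(- \frac{1461161}{-1383492} - \frac{3156870}{g{\left(B \right)}}\right) + 1929388} = \frac{1}{\left(- \frac{1461161}{-1383492} - \frac{3156870}{4 \cdot 23^{2}}\right) + 1929388} = \frac{1}{\left(\left(-1461161\right) \left(- \frac{1}{1383492}\right) - \frac{3156870}{4 \cdot 529}\right) + 1929388} = \frac{1}{\left(\frac{1461161}{1383492} - \frac{3156870}{2116}\right) + 1929388} = \frac{1}{\left(\frac{1461161}{1383492} - \frac{1578435}{1058}\right) + 1929388} = \frac{1}{- \frac{1091103143341}{731867268} + 1929388} = \frac{1}{\frac{1410964821328643}{731867268}} = \frac{731867268}{1410964821328643}$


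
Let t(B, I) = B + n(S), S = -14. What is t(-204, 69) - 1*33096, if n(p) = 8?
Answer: -33292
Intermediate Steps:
t(B, I) = 8 + B (t(B, I) = B + 8 = 8 + B)
t(-204, 69) - 1*33096 = (8 - 204) - 1*33096 = -196 - 33096 = -33292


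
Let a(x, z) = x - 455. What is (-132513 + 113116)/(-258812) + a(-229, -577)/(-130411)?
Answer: 2706609575/33751931732 ≈ 0.080191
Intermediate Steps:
a(x, z) = -455 + x
(-132513 + 113116)/(-258812) + a(-229, -577)/(-130411) = (-132513 + 113116)/(-258812) + (-455 - 229)/(-130411) = -19397*(-1/258812) - 684*(-1/130411) = 19397/258812 + 684/130411 = 2706609575/33751931732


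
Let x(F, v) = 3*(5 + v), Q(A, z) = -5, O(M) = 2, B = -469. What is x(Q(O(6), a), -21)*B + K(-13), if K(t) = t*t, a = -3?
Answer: 22681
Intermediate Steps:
x(F, v) = 15 + 3*v
K(t) = t²
x(Q(O(6), a), -21)*B + K(-13) = (15 + 3*(-21))*(-469) + (-13)² = (15 - 63)*(-469) + 169 = -48*(-469) + 169 = 22512 + 169 = 22681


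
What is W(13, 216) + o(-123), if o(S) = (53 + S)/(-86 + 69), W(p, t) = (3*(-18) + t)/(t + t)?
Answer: 611/136 ≈ 4.4926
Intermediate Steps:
W(p, t) = (-54 + t)/(2*t) (W(p, t) = (-54 + t)/((2*t)) = (-54 + t)*(1/(2*t)) = (-54 + t)/(2*t))
o(S) = -53/17 - S/17 (o(S) = (53 + S)/(-17) = (53 + S)*(-1/17) = -53/17 - S/17)
W(13, 216) + o(-123) = (1/2)*(-54 + 216)/216 + (-53/17 - 1/17*(-123)) = (1/2)*(1/216)*162 + (-53/17 + 123/17) = 3/8 + 70/17 = 611/136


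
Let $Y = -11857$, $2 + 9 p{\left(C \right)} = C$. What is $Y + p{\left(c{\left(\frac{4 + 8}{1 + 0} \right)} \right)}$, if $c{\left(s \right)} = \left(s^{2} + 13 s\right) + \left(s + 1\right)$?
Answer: $- \frac{106402}{9} \approx -11822.0$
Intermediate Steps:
$c{\left(s \right)} = 1 + s^{2} + 14 s$ ($c{\left(s \right)} = \left(s^{2} + 13 s\right) + \left(1 + s\right) = 1 + s^{2} + 14 s$)
$p{\left(C \right)} = - \frac{2}{9} + \frac{C}{9}$
$Y + p{\left(c{\left(\frac{4 + 8}{1 + 0} \right)} \right)} = -11857 - \left(\frac{2}{9} - \frac{1 + \left(\frac{4 + 8}{1 + 0}\right)^{2} + 14 \frac{4 + 8}{1 + 0}}{9}\right) = -11857 - \left(\frac{2}{9} - \frac{1 + \left(\frac{12}{1}\right)^{2} + 14 \cdot \frac{12}{1}}{9}\right) = -11857 - \left(\frac{2}{9} - \frac{1 + \left(12 \cdot 1\right)^{2} + 14 \cdot 12 \cdot 1}{9}\right) = -11857 - \left(\frac{2}{9} - \frac{1 + 12^{2} + 14 \cdot 12}{9}\right) = -11857 - \left(\frac{2}{9} - \frac{1 + 144 + 168}{9}\right) = -11857 + \left(- \frac{2}{9} + \frac{1}{9} \cdot 313\right) = -11857 + \left(- \frac{2}{9} + \frac{313}{9}\right) = -11857 + \frac{311}{9} = - \frac{106402}{9}$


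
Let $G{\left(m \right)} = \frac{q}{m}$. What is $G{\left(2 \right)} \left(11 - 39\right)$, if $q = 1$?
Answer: $-14$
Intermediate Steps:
$G{\left(m \right)} = \frac{1}{m}$ ($G{\left(m \right)} = 1 \frac{1}{m} = \frac{1}{m}$)
$G{\left(2 \right)} \left(11 - 39\right) = \frac{11 - 39}{2} = \frac{1}{2} \left(-28\right) = -14$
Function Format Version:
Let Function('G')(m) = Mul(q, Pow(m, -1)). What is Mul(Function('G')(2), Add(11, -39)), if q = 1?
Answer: -14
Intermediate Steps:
Function('G')(m) = Pow(m, -1) (Function('G')(m) = Mul(1, Pow(m, -1)) = Pow(m, -1))
Mul(Function('G')(2), Add(11, -39)) = Mul(Pow(2, -1), Add(11, -39)) = Mul(Rational(1, 2), -28) = -14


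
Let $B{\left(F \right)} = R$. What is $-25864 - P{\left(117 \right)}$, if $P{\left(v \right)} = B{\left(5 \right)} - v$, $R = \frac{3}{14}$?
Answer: $- \frac{360461}{14} \approx -25747.0$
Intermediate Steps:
$R = \frac{3}{14}$ ($R = 3 \cdot \frac{1}{14} = \frac{3}{14} \approx 0.21429$)
$B{\left(F \right)} = \frac{3}{14}$
$P{\left(v \right)} = \frac{3}{14} - v$
$-25864 - P{\left(117 \right)} = -25864 - \left(\frac{3}{14} - 117\right) = -25864 - - \frac{1635}{14} = -25864 + \frac{1635}{14} = - \frac{360461}{14}$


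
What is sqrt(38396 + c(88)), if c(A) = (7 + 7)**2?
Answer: 24*sqrt(67) ≈ 196.45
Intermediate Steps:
c(A) = 196 (c(A) = 14**2 = 196)
sqrt(38396 + c(88)) = sqrt(38396 + 196) = sqrt(38592) = 24*sqrt(67)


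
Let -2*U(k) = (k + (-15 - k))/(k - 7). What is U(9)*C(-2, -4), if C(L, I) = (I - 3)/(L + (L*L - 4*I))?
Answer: -35/24 ≈ -1.4583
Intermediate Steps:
C(L, I) = (-3 + I)/(L + L² - 4*I) (C(L, I) = (-3 + I)/(L + (L² - 4*I)) = (-3 + I)/(L + L² - 4*I))
U(k) = 15/(2*(-7 + k)) (U(k) = -(k + (-15 - k))/(2*(k - 7)) = -(-15)/(2*(-7 + k)) = 15/(2*(-7 + k)))
U(9)*C(-2, -4) = (15/(2*(-7 + 9)))*((-3 - 4)/(-2 + (-2)² - 4*(-4))) = ((15/2)/2)*(-7/(-2 + 4 + 16)) = ((15/2)*(½))*(-7/18) = 15*((1/18)*(-7))/4 = (15/4)*(-7/18) = -35/24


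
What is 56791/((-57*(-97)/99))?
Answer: 98637/97 ≈ 1016.9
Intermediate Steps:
56791/((-57*(-97)/99)) = 56791/((5529*(1/99))) = 56791/(1843/33) = 56791*(33/1843) = 98637/97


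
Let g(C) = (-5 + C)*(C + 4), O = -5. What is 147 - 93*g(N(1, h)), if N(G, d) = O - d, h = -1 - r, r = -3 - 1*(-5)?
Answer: 1449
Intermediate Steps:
r = 2 (r = -3 + 5 = 2)
h = -3 (h = -1 - 1*2 = -1 - 2 = -3)
N(G, d) = -5 - d
g(C) = (-5 + C)*(4 + C)
147 - 93*g(N(1, h)) = 147 - 93*(-20 + (-5 - 1*(-3))**2 - (-5 - 1*(-3))) = 147 - 93*(-20 + (-5 + 3)**2 - (-5 + 3)) = 147 - 93*(-20 + (-2)**2 - 1*(-2)) = 147 - 93*(-20 + 4 + 2) = 147 - 93*(-14) = 147 + 1302 = 1449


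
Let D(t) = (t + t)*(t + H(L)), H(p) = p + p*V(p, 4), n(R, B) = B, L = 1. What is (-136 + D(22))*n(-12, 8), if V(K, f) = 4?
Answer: 8416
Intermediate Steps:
H(p) = 5*p (H(p) = p + p*4 = p + 4*p = 5*p)
D(t) = 2*t*(5 + t) (D(t) = (t + t)*(t + 5*1) = (2*t)*(t + 5) = (2*t)*(5 + t) = 2*t*(5 + t))
(-136 + D(22))*n(-12, 8) = (-136 + 2*22*(5 + 22))*8 = (-136 + 2*22*27)*8 = (-136 + 1188)*8 = 1052*8 = 8416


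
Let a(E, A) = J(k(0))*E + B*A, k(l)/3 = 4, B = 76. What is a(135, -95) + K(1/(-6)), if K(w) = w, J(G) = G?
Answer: -33601/6 ≈ -5600.2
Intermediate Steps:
k(l) = 12 (k(l) = 3*4 = 12)
a(E, A) = 12*E + 76*A
a(135, -95) + K(1/(-6)) = (12*135 + 76*(-95)) + 1/(-6) = (1620 - 7220) - 1/6 = -5600 - 1/6 = -33601/6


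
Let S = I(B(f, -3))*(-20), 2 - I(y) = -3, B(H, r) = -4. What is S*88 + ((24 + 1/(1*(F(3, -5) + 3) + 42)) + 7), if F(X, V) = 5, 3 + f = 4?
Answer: -438449/50 ≈ -8769.0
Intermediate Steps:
f = 1 (f = -3 + 4 = 1)
I(y) = 5 (I(y) = 2 - 1*(-3) = 2 + 3 = 5)
S = -100 (S = 5*(-20) = -100)
S*88 + ((24 + 1/(1*(F(3, -5) + 3) + 42)) + 7) = -100*88 + ((24 + 1/(1*(5 + 3) + 42)) + 7) = -8800 + ((24 + 1/(1*8 + 42)) + 7) = -8800 + ((24 + 1/(8 + 42)) + 7) = -8800 + ((24 + 1/50) + 7) = -8800 + (1201/50 + 7) = -8800 + 1551/50 = -438449/50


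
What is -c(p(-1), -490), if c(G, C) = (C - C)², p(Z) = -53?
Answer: 0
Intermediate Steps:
c(G, C) = 0 (c(G, C) = 0² = 0)
-c(p(-1), -490) = -1*0 = 0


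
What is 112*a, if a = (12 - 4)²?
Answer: 7168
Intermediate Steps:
a = 64 (a = 8² = 64)
112*a = 112*64 = 7168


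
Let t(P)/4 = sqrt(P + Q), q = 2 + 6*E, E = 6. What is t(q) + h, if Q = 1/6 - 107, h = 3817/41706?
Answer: 3817/41706 + 2*I*sqrt(2478)/3 ≈ 0.091522 + 33.186*I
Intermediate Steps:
h = 3817/41706 (h = 3817*(1/41706) = 3817/41706 ≈ 0.091522)
Q = -641/6 (Q = 1/6 - 107 = -641/6 ≈ -106.83)
q = 38 (q = 2 + 6*6 = 2 + 36 = 38)
t(P) = 4*sqrt(-641/6 + P) (t(P) = 4*sqrt(P - 641/6) = 4*sqrt(-641/6 + P))
t(q) + h = 2*sqrt(-3846 + 36*38)/3 + 3817/41706 = 2*sqrt(-3846 + 1368)/3 + 3817/41706 = 2*sqrt(-2478)/3 + 3817/41706 = 2*(I*sqrt(2478))/3 + 3817/41706 = 2*I*sqrt(2478)/3 + 3817/41706 = 3817/41706 + 2*I*sqrt(2478)/3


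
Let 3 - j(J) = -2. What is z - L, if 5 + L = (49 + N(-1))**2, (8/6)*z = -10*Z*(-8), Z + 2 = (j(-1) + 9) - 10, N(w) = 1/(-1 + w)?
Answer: -8909/4 ≈ -2227.3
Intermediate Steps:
j(J) = 5 (j(J) = 3 - 1*(-2) = 3 + 2 = 5)
Z = 2 (Z = -2 + ((5 + 9) - 10) = -2 + (14 - 10) = -2 + 4 = 2)
z = 120 (z = 3*(-10*2*(-8))/4 = 3*(-20*(-8))/4 = (3/4)*160 = 120)
L = 9389/4 (L = -5 + (49 + 1/(-1 - 1))**2 = -5 + (49 + 1/(-2))**2 = -5 + (49 - 1/2)**2 = -5 + (97/2)**2 = -5 + 9409/4 = 9389/4 ≈ 2347.3)
z - L = 120 - 1*9389/4 = 120 - 9389/4 = -8909/4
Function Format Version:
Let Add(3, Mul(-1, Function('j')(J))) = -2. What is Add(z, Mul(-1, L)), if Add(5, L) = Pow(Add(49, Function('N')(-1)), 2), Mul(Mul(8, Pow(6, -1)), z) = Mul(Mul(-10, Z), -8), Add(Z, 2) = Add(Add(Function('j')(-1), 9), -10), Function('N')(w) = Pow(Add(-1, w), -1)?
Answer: Rational(-8909, 4) ≈ -2227.3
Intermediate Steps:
Function('j')(J) = 5 (Function('j')(J) = Add(3, Mul(-1, -2)) = Add(3, 2) = 5)
Z = 2 (Z = Add(-2, Add(Add(5, 9), -10)) = Add(-2, Add(14, -10)) = Add(-2, 4) = 2)
z = 120 (z = Mul(Rational(3, 4), Mul(Mul(-10, 2), -8)) = Mul(Rational(3, 4), Mul(-20, -8)) = Mul(Rational(3, 4), 160) = 120)
L = Rational(9389, 4) (L = Add(-5, Pow(Add(49, Pow(Add(-1, -1), -1)), 2)) = Add(-5, Pow(Add(49, Pow(-2, -1)), 2)) = Add(-5, Pow(Add(49, Rational(-1, 2)), 2)) = Add(-5, Pow(Rational(97, 2), 2)) = Add(-5, Rational(9409, 4)) = Rational(9389, 4) ≈ 2347.3)
Add(z, Mul(-1, L)) = Add(120, Mul(-1, Rational(9389, 4))) = Add(120, Rational(-9389, 4)) = Rational(-8909, 4)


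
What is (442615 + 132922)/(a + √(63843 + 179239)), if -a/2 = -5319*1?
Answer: 3061281303/56461981 - 575537*√243082/112923962 ≈ 51.706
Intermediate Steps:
a = 10638 (a = -(-10638) = -2*(-5319) = 10638)
(442615 + 132922)/(a + √(63843 + 179239)) = (442615 + 132922)/(10638 + √(63843 + 179239)) = 575537/(10638 + √243082)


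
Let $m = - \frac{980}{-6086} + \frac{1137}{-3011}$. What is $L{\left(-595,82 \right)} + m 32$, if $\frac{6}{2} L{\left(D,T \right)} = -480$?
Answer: $- \frac{1529499712}{9162473} \approx -166.93$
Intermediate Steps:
$L{\left(D,T \right)} = -160$ ($L{\left(D,T \right)} = \frac{1}{3} \left(-480\right) = -160$)
$m = - \frac{1984501}{9162473}$ ($m = \left(-980\right) \left(- \frac{1}{6086}\right) + 1137 \left(- \frac{1}{3011}\right) = \frac{490}{3043} - \frac{1137}{3011} = - \frac{1984501}{9162473} \approx -0.21659$)
$L{\left(-595,82 \right)} + m 32 = -160 - \frac{63504032}{9162473} = - \frac{1529499712}{9162473}$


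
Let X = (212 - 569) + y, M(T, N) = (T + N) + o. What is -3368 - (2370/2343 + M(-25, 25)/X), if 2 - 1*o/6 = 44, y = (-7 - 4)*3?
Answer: -171060672/50765 ≈ -3369.7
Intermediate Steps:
y = -33 (y = -11*3 = -33)
o = -252 (o = 12 - 6*44 = 12 - 264 = -252)
M(T, N) = -252 + N + T (M(T, N) = (T + N) - 252 = (N + T) - 252 = -252 + N + T)
X = -390 (X = (212 - 569) - 33 = -357 - 33 = -390)
-3368 - (2370/2343 + M(-25, 25)/X) = -3368 - (2370/2343 + (-252 + 25 - 25)/(-390)) = -3368 - (2370*(1/2343) - 252*(-1/390)) = -3368 - (790/781 + 42/65) = -3368 - 1*84152/50765 = -3368 - 84152/50765 = -171060672/50765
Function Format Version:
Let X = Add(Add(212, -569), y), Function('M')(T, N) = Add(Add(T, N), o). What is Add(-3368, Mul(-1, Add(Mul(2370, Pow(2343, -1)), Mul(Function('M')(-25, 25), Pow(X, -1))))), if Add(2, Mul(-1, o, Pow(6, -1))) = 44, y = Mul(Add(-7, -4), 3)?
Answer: Rational(-171060672, 50765) ≈ -3369.7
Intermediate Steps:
y = -33 (y = Mul(-11, 3) = -33)
o = -252 (o = Add(12, Mul(-6, 44)) = Add(12, -264) = -252)
Function('M')(T, N) = Add(-252, N, T) (Function('M')(T, N) = Add(Add(T, N), -252) = Add(Add(N, T), -252) = Add(-252, N, T))
X = -390 (X = Add(Add(212, -569), -33) = Add(-357, -33) = -390)
Add(-3368, Mul(-1, Add(Mul(2370, Pow(2343, -1)), Mul(Function('M')(-25, 25), Pow(X, -1))))) = Add(-3368, Mul(-1, Add(Mul(2370, Pow(2343, -1)), Mul(Add(-252, 25, -25), Pow(-390, -1))))) = Add(-3368, Mul(-1, Add(Mul(2370, Rational(1, 2343)), Mul(-252, Rational(-1, 390))))) = Add(-3368, Mul(-1, Add(Rational(790, 781), Rational(42, 65)))) = Add(-3368, Mul(-1, Rational(84152, 50765))) = Add(-3368, Rational(-84152, 50765)) = Rational(-171060672, 50765)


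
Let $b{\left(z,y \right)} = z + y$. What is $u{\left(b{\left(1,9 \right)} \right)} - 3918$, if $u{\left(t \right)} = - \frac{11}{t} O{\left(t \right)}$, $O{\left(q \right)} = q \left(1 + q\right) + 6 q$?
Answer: $-4105$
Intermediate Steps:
$O{\left(q \right)} = 6 q + q \left(1 + q\right)$
$b{\left(z,y \right)} = y + z$
$u{\left(t \right)} = -77 - 11 t$ ($u{\left(t \right)} = - \frac{11}{t} t \left(7 + t\right) = -77 - 11 t$)
$u{\left(b{\left(1,9 \right)} \right)} - 3918 = \left(-77 - 11 \left(9 + 1\right)\right) - 3918 = \left(-77 - 110\right) - 3918 = -187 - 3918 = -4105$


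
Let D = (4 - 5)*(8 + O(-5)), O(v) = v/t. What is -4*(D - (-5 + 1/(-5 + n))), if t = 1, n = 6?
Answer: -4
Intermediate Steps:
O(v) = v (O(v) = v/1 = v*1 = v)
D = -3 (D = (4 - 5)*(8 - 5) = -1*3 = -3)
-4*(D - (-5 + 1/(-5 + n))) = -4*(-3 - (-5 + 1/(-5 + 6))) = -4*(-3 - (-5 + 1/1)) = -4*(-3 - (-5 + 1)) = -4*(-3 - 1*(-4)) = -4*(-3 + 4) = -4*1 = -4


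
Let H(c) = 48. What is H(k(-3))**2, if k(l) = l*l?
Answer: 2304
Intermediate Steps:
k(l) = l**2
H(k(-3))**2 = 48**2 = 2304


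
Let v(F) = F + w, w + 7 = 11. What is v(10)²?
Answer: 196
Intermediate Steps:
w = 4 (w = -7 + 11 = 4)
v(F) = 4 + F (v(F) = F + 4 = 4 + F)
v(10)² = (4 + 10)² = 14² = 196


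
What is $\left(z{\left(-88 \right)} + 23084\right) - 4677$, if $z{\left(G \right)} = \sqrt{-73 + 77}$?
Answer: $18409$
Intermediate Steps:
$z{\left(G \right)} = 2$ ($z{\left(G \right)} = \sqrt{4} = 2$)
$\left(z{\left(-88 \right)} + 23084\right) - 4677 = \left(2 + 23084\right) - 4677 = 23086 - 4677 = 18409$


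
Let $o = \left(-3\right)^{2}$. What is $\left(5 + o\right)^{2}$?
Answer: $196$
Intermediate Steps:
$o = 9$
$\left(5 + o\right)^{2} = \left(5 + 9\right)^{2} = 14^{2} = 196$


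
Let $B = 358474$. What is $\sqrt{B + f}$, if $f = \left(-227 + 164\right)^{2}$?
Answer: $\sqrt{362443} \approx 602.03$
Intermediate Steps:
$f = 3969$ ($f = \left(-63\right)^{2} = 3969$)
$\sqrt{B + f} = \sqrt{358474 + 3969} = \sqrt{362443}$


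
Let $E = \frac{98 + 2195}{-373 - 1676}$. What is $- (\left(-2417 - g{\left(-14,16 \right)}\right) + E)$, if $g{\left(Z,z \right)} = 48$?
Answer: $\frac{5053078}{2049} \approx 2466.1$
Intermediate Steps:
$E = - \frac{2293}{2049}$ ($E = \frac{2293}{-2049} = 2293 \left(- \frac{1}{2049}\right) = - \frac{2293}{2049} \approx -1.1191$)
$- (\left(-2417 - g{\left(-14,16 \right)}\right) + E) = - (\left(-2417 - 48\right) - \frac{2293}{2049}) = - (-2465 - \frac{2293}{2049}) = \left(-1\right) \left(- \frac{5053078}{2049}\right) = \frac{5053078}{2049}$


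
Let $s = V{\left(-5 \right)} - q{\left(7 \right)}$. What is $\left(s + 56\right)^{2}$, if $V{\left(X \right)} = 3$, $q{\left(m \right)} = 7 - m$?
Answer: $3481$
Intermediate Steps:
$s = 3$ ($s = 3 - \left(7 - 7\right) = 3 - 0 = 3 + 0 = 3$)
$\left(s + 56\right)^{2} = \left(3 + 56\right)^{2} = 59^{2} = 3481$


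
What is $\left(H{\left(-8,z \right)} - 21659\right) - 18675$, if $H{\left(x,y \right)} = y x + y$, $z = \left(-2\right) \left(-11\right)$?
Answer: $-40488$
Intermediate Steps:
$z = 22$
$H{\left(x,y \right)} = y + x y$ ($H{\left(x,y \right)} = x y + y = y + x y$)
$\left(H{\left(-8,z \right)} - 21659\right) - 18675 = \left(22 \left(1 - 8\right) - 21659\right) - 18675 = \left(22 \left(-7\right) - 21659\right) - 18675 = \left(-154 - 21659\right) - 18675 = -21813 - 18675 = -40488$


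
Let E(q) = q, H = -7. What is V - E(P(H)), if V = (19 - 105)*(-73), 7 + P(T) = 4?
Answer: 6281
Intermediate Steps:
P(T) = -3 (P(T) = -7 + 4 = -3)
V = 6278 (V = -86*(-73) = 6278)
V - E(P(H)) = 6278 - 1*(-3) = 6278 + 3 = 6281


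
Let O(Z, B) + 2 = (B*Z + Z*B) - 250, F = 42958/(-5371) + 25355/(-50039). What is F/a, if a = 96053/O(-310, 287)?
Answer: 37027602116624/2346832115987 ≈ 15.778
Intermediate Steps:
F = -207796097/24432679 (F = 42958*(-1/5371) + 25355*(-1/50039) = -42958/5371 - 2305/4549 = -207796097/24432679 ≈ -8.5048)
O(Z, B) = -252 + 2*B*Z (O(Z, B) = -2 + ((B*Z + Z*B) - 250) = -2 + ((B*Z + B*Z) - 250) = -2 + (2*B*Z - 250) = -2 + (-250 + 2*B*Z) = -252 + 2*B*Z)
a = -96053/178192 (a = 96053/(-252 + 2*287*(-310)) = 96053/(-252 - 177940) = 96053/(-178192) = 96053*(-1/178192) = -96053/178192 ≈ -0.53904)
F/a = -207796097/(24432679*(-96053/178192)) = -207796097/24432679*(-178192/96053) = 37027602116624/2346832115987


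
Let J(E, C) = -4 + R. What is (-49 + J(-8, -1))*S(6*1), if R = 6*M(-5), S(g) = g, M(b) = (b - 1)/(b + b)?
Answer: -1482/5 ≈ -296.40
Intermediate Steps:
M(b) = (-1 + b)/(2*b) (M(b) = (-1 + b)/((2*b)) = (-1 + b)*(1/(2*b)) = (-1 + b)/(2*b))
R = 18/5 (R = 6*((½)*(-1 - 5)/(-5)) = 6*((½)*(-⅕)*(-6)) = 6*(⅗) = 18/5 ≈ 3.6000)
J(E, C) = -⅖ (J(E, C) = -4 + 18/5 = -⅖)
(-49 + J(-8, -1))*S(6*1) = (-49 - ⅖)*(6*1) = -247/5*6 = -1482/5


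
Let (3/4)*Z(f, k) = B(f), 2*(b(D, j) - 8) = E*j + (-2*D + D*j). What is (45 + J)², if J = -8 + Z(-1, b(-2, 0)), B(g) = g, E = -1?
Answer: 11449/9 ≈ 1272.1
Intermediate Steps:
b(D, j) = 8 - D - j/2 + D*j/2 (b(D, j) = 8 + (-j + (-2*D + D*j))/2 = 8 + (-j - 2*D + D*j)/2 = 8 + (-D - j/2 + D*j/2) = 8 - D - j/2 + D*j/2)
Z(f, k) = 4*f/3
J = -28/3 (J = -8 + (4/3)*(-1) = -8 - 4/3 = -28/3 ≈ -9.3333)
(45 + J)² = (45 - 28/3)² = (107/3)² = 11449/9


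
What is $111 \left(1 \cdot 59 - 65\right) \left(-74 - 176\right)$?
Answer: $166500$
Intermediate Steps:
$111 \left(1 \cdot 59 - 65\right) \left(-74 - 176\right) = 111 \left(59 - 65\right) \left(-250\right) = 111 \left(\left(-6\right) \left(-250\right)\right) = 111 \cdot 1500 = 166500$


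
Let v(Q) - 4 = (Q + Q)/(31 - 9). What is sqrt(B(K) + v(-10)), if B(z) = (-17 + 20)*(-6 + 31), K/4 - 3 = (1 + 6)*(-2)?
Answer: sqrt(9449)/11 ≈ 8.8369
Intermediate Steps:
K = -44 (K = 12 + 4*((1 + 6)*(-2)) = 12 + 4*(7*(-2)) = 12 + 4*(-14) = 12 - 56 = -44)
B(z) = 75 (B(z) = 3*25 = 75)
v(Q) = 4 + Q/11 (v(Q) = 4 + (Q + Q)/(31 - 9) = 4 + (2*Q)/22 = 4 + (2*Q)*(1/22) = 4 + Q/11)
sqrt(B(K) + v(-10)) = sqrt(75 + (4 + (1/11)*(-10))) = sqrt(75 + (4 - 10/11)) = sqrt(75 + 34/11) = sqrt(859/11) = sqrt(9449)/11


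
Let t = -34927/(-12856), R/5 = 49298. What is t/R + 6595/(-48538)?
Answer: -10448519120037/76905438053360 ≈ -0.13586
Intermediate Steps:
R = 246490 (R = 5*49298 = 246490)
t = 34927/12856 (t = -34927*(-1/12856) = 34927/12856 ≈ 2.7168)
t/R + 6595/(-48538) = (34927/12856)/246490 + 6595/(-48538) = (34927/12856)*(1/246490) + 6595*(-1/48538) = 34927/3168875440 - 6595/48538 = -10448519120037/76905438053360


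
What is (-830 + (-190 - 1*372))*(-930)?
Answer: 1294560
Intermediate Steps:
(-830 + (-190 - 1*372))*(-930) = (-830 + (-190 - 372))*(-930) = (-830 - 562)*(-930) = -1392*(-930) = 1294560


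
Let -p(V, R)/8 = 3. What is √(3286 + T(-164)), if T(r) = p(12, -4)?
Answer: √3262 ≈ 57.114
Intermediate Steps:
p(V, R) = -24 (p(V, R) = -8*3 = -24)
T(r) = -24
√(3286 + T(-164)) = √(3286 - 24) = √3262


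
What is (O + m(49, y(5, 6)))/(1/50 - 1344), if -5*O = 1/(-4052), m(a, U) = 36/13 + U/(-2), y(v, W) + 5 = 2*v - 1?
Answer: -1013065/1769887262 ≈ -0.00057239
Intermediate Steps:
y(v, W) = -6 + 2*v (y(v, W) = -5 + (2*v - 1) = -5 + (-1 + 2*v) = -6 + 2*v)
m(a, U) = 36/13 - U/2 (m(a, U) = 36*(1/13) + U*(-½) = 36/13 - U/2)
O = 1/20260 (O = -⅕/(-4052) = -⅕*(-1/4052) = 1/20260 ≈ 4.9358e-5)
(O + m(49, y(5, 6)))/(1/50 - 1344) = (1/20260 + (36/13 - (-6 + 2*5)/2))/(1/50 - 1344) = (1/20260 + (36/13 - (-6 + 10)/2))/(1/50 - 1344) = (1/20260 + (36/13 - ½*4))/(-67199/50) = (1/20260 + (36/13 - 2))*(-50/67199) = (1/20260 + 10/13)*(-50/67199) = (202613/263380)*(-50/67199) = -1013065/1769887262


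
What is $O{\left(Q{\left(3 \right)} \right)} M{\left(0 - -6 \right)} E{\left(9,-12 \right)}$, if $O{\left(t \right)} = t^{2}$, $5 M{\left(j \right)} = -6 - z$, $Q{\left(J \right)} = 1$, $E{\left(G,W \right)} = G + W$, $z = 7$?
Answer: $\frac{39}{5} \approx 7.8$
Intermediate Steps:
$M{\left(j \right)} = - \frac{13}{5}$ ($M{\left(j \right)} = \frac{-6 - 7}{5} = \frac{1}{5} \left(-13\right) = - \frac{13}{5}$)
$O{\left(Q{\left(3 \right)} \right)} M{\left(0 - -6 \right)} E{\left(9,-12 \right)} = 1^{2} \left(- \frac{13}{5}\right) \left(9 - 12\right) = 1 \left(- \frac{13}{5}\right) \left(-3\right) = \left(- \frac{13}{5}\right) \left(-3\right) = \frac{39}{5}$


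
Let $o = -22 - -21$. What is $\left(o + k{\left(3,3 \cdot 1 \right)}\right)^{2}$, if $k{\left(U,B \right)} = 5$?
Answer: $16$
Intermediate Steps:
$o = -1$ ($o = -22 + 21 = -1$)
$\left(o + k{\left(3,3 \cdot 1 \right)}\right)^{2} = \left(-1 + 5\right)^{2} = 4^{2} = 16$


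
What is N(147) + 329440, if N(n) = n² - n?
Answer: 350902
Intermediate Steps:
N(147) + 329440 = 147*(-1 + 147) + 329440 = 147*146 + 329440 = 21462 + 329440 = 350902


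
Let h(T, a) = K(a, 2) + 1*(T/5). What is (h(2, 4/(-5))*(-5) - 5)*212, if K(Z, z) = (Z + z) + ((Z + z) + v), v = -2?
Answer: -1908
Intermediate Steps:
K(Z, z) = -2 + 2*Z + 2*z (K(Z, z) = (Z + z) + ((Z + z) - 2) = (Z + z) + (-2 + Z + z) = -2 + 2*Z + 2*z)
h(T, a) = 2 + 2*a + T/5 (h(T, a) = (-2 + 2*a + 2*2) + 1*(T/5) = (-2 + 2*a + 4) + 1*(T*(⅕)) = (2 + 2*a) + 1*(T/5) = (2 + 2*a) + T/5 = 2 + 2*a + T/5)
(h(2, 4/(-5))*(-5) - 5)*212 = ((2 + 2*(4/(-5)) + (⅕)*2)*(-5) - 5)*212 = ((2 + 2*(4*(-⅕)) + ⅖)*(-5) - 5)*212 = ((2 + 2*(-⅘) + ⅖)*(-5) - 5)*212 = ((2 - 8/5 + ⅖)*(-5) - 5)*212 = ((⅘)*(-5) - 5)*212 = (-4 - 5)*212 = -9*212 = -1908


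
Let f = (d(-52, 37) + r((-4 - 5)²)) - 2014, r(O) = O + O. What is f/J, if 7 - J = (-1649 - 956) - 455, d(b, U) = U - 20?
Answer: -1835/3067 ≈ -0.59830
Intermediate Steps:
d(b, U) = -20 + U
J = 3067 (J = 7 - ((-1649 - 956) - 455) = 7 - (-2605 - 455) = 7 - 1*(-3060) = 7 + 3060 = 3067)
r(O) = 2*O
f = -1835 (f = ((-20 + 37) + 2*(-4 - 5)²) - 2014 = (17 + 2*(-9)²) - 2014 = (17 + 2*81) - 2014 = (17 + 162) - 2014 = 179 - 2014 = -1835)
f/J = -1835/3067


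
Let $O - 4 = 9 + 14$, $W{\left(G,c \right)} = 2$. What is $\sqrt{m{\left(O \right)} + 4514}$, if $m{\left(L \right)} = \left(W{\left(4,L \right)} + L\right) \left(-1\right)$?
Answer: $\sqrt{4485} \approx 66.97$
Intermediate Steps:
$O = 27$ ($O = 4 + \left(9 + 14\right) = 4 + 23 = 27$)
$m{\left(L \right)} = -2 - L$ ($m{\left(L \right)} = \left(2 + L\right) \left(-1\right) = -2 - L$)
$\sqrt{m{\left(O \right)} + 4514} = \sqrt{\left(-2 - 27\right) + 4514} = \sqrt{-29 + 4514} = \sqrt{4485}$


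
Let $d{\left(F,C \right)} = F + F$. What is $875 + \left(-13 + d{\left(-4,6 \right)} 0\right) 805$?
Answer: $-9590$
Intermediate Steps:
$d{\left(F,C \right)} = 2 F$
$875 + \left(-13 + d{\left(-4,6 \right)} 0\right) 805 = 875 + \left(-13 + 2 \left(-4\right) 0\right) 805 = 875 + \left(-13 - 0\right) 805 = 875 + \left(-13 + 0\right) 805 = 875 - 10465 = -9590$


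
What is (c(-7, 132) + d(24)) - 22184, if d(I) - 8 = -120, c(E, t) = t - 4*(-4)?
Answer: -22148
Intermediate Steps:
c(E, t) = 16 + t (c(E, t) = t + 16 = 16 + t)
d(I) = -112 (d(I) = 8 - 120 = -112)
(c(-7, 132) + d(24)) - 22184 = ((16 + 132) - 112) - 22184 = (148 - 112) - 22184 = 36 - 22184 = -22148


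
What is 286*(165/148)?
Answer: 23595/74 ≈ 318.85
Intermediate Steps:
286*(165/148) = 23595/74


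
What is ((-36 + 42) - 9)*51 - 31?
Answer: -184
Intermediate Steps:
((-36 + 42) - 9)*51 - 31 = (6 - 9)*51 - 31 = -3*51 - 31 = -153 - 31 = -184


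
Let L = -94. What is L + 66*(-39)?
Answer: -2668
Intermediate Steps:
L + 66*(-39) = -94 + 66*(-39) = -94 - 2574 = -2668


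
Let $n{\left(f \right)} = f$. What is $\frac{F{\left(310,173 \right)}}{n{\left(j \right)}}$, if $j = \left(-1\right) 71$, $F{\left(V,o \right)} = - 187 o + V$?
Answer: $\frac{32041}{71} \approx 451.28$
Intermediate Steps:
$F{\left(V,o \right)} = V - 187 o$
$j = -71$
$\frac{F{\left(310,173 \right)}}{n{\left(j \right)}} = \frac{310 - 32351}{-71} = \left(310 - 32351\right) \left(- \frac{1}{71}\right) = \left(-32041\right) \left(- \frac{1}{71}\right) = \frac{32041}{71}$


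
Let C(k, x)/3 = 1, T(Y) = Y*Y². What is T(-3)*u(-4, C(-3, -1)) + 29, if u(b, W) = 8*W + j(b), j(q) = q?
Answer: -511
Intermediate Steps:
T(Y) = Y³
C(k, x) = 3 (C(k, x) = 3*1 = 3)
u(b, W) = b + 8*W (u(b, W) = 8*W + b = b + 8*W)
T(-3)*u(-4, C(-3, -1)) + 29 = (-3)³*(-4 + 8*3) + 29 = -27*(-4 + 24) + 29 = -27*20 + 29 = -540 + 29 = -511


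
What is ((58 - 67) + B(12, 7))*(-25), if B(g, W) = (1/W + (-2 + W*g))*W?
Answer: -14150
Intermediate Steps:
B(g, W) = W*(-2 + 1/W + W*g) (B(g, W) = (-2 + 1/W + W*g)*W = W*(-2 + 1/W + W*g))
((58 - 67) + B(12, 7))*(-25) = ((58 - 67) + (1 - 2*7 + 12*7**2))*(-25) = (-9 + (1 - 14 + 12*49))*(-25) = (-9 + (1 - 14 + 588))*(-25) = (-9 + 575)*(-25) = 566*(-25) = -14150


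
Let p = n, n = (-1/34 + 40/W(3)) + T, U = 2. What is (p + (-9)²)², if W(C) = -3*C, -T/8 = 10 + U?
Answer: 35509681/93636 ≈ 379.23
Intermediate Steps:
T = -96 (T = -8*(10 + 2) = -8*12 = -96)
n = -30745/306 (n = (-1/34 + 40/((-3*3))) - 96 = (-1*1/34 + 40/(-9)) - 96 = (-1/34 + 40*(-⅑)) - 96 = (-1/34 - 40/9) - 96 = -1369/306 - 96 = -30745/306 ≈ -100.47)
p = -30745/306 ≈ -100.47
(p + (-9)²)² = (-30745/306 + (-9)²)² = (-30745/306 + 81)² = (-5959/306)² = 35509681/93636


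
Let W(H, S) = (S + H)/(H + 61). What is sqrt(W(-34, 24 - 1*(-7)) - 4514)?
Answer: I*sqrt(40627)/3 ≈ 67.187*I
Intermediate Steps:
W(H, S) = (H + S)/(61 + H)
sqrt(W(-34, 24 - 1*(-7)) - 4514) = sqrt((-34 + (24 - 1*(-7)))/(61 - 34) - 4514) = sqrt((-34 + (24 + 7))/27 - 4514) = sqrt((-34 + 31)/27 - 4514) = sqrt((1/27)*(-3) - 4514) = sqrt(-1/9 - 4514) = sqrt(-40627/9) = I*sqrt(40627)/3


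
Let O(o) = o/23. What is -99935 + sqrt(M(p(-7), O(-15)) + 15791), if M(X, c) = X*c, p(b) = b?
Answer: -99935 + sqrt(8355854)/23 ≈ -99809.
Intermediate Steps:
O(o) = o/23 (O(o) = o*(1/23) = o/23)
-99935 + sqrt(M(p(-7), O(-15)) + 15791) = -99935 + sqrt(-7*(-15)/23 + 15791) = -99935 + sqrt(-7*(-15/23) + 15791) = -99935 + sqrt(105/23 + 15791) = -99935 + sqrt(363298/23) = -99935 + sqrt(8355854)/23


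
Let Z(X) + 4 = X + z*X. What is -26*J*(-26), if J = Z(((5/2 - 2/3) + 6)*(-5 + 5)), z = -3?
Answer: -2704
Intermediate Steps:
Z(X) = -4 - 2*X (Z(X) = -4 + (X - 3*X) = -4 - 2*X)
J = -4 (J = -4 - 2*((5/2 - 2/3) + 6)*(-5 + 5) = -4 - 2*((5*(½) - 2*⅓) + 6)*0 = -4 - 2*((5/2 - ⅔) + 6)*0 = -4 - 2*(11/6 + 6)*0 = -4 - 47*0/3 = -4 - 2*0 = -4 + 0 = -4)
-26*J*(-26) = -26*(-4)*(-26) = 104*(-26) = -2704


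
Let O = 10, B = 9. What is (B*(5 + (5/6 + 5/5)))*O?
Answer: 615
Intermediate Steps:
(B*(5 + (5/6 + 5/5)))*O = (9*(5 + (5/6 + 5/5)))*10 = (9*(5 + (5*(1/6) + 5*(1/5))))*10 = (9*(5 + (5/6 + 1)))*10 = (9*(5 + 11/6))*10 = (9*(41/6))*10 = (123/2)*10 = 615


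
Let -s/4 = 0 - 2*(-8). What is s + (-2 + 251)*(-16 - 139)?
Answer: -38659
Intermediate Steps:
s = -64 (s = -4*(0 - 2*(-8)) = -4*(0 + 16) = -4*16 = -64)
s + (-2 + 251)*(-16 - 139) = -64 + (-2 + 251)*(-16 - 139) = -64 + 249*(-155) = -64 - 38595 = -38659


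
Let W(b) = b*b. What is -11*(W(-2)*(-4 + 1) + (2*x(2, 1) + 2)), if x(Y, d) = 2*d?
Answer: 66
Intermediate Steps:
W(b) = b²
-11*(W(-2)*(-4 + 1) + (2*x(2, 1) + 2)) = -11*((-2)²*(-4 + 1) + (2*(2*1) + 2)) = -11*(4*(-3) + (2*2 + 2)) = -11*(-12 + (4 + 2)) = -11*(-12 + 6) = -11*(-6) = 66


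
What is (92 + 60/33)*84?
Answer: 86688/11 ≈ 7880.7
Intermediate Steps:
(92 + 60/33)*84 = (92 + 60*(1/33))*84 = (92 + 20/11)*84 = (1032/11)*84 = 86688/11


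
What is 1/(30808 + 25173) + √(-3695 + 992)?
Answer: 1/55981 + I*√2703 ≈ 1.7863e-5 + 51.99*I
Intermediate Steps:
1/(30808 + 25173) + √(-3695 + 992) = 1/55981 + √(-2703) = 1/55981 + I*√2703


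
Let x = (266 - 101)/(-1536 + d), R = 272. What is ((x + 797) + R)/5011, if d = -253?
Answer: 1912276/8964679 ≈ 0.21331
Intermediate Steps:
x = -165/1789 (x = (266 - 101)/(-1536 - 253) = 165/(-1789) = 165*(-1/1789) = -165/1789 ≈ -0.092230)
((x + 797) + R)/5011 = ((-165/1789 + 797) + 272)/5011 = (1425668/1789 + 272)*(1/5011) = (1912276/1789)*(1/5011) = 1912276/8964679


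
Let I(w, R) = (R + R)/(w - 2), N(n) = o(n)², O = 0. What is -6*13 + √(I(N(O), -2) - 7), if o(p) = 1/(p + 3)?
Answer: -78 + I*√1411/17 ≈ -78.0 + 2.2096*I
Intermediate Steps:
o(p) = 1/(3 + p)
N(n) = (3 + n)⁻² (N(n) = (1/(3 + n))² = (3 + n)⁻²)
I(w, R) = 2*R/(-2 + w) (I(w, R) = (2*R)/(-2 + w) = 2*R/(-2 + w))
-6*13 + √(I(N(O), -2) - 7) = -6*13 + √(2*(-2)/(-2 + (3 + 0)⁻²) - 7) = -78 + √(2*(-2)/(-2 + 3⁻²) - 7) = -78 + √(2*(-2)/(-2 + ⅑) - 7) = -78 + √(2*(-2)/(-17/9) - 7) = -78 + √(2*(-2)*(-9/17) - 7) = -78 + √(36/17 - 7) = -78 + √(-83/17) = -78 + I*√1411/17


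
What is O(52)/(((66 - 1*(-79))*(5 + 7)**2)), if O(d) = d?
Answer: 13/5220 ≈ 0.0024904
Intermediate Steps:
O(52)/(((66 - 1*(-79))*(5 + 7)**2)) = 52/(((66 - 1*(-79))*(5 + 7)**2)) = 52/(((66 + 79)*12**2)) = 52/((145*144)) = 52/20880 = 52*(1/20880) = 13/5220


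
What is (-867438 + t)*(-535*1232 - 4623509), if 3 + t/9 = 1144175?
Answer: -49815772559190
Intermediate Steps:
t = 10297548 (t = -27 + 9*1144175 = -27 + 10297575 = 10297548)
(-867438 + t)*(-535*1232 - 4623509) = (-867438 + 10297548)*(-535*1232 - 4623509) = 9430110*(-659120 - 4623509) = 9430110*(-5282629) = -49815772559190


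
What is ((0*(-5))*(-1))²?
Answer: 0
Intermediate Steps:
((0*(-5))*(-1))² = (0*(-1))² = 0² = 0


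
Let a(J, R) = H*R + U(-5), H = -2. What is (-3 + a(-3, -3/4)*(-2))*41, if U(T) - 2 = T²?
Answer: -2460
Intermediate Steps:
U(T) = 2 + T²
a(J, R) = 27 - 2*R (a(J, R) = -2*R + (2 + (-5)²) = -2*R + (2 + 25) = -2*R + 27 = 27 - 2*R)
(-3 + a(-3, -3/4)*(-2))*41 = (-3 + (27 - (-6)/4)*(-2))*41 = (-3 + (27 - 2*(-¾))*(-2))*41 = (-3 + (27 + 3/2)*(-2))*41 = (-3 + (57/2)*(-2))*41 = (-3 - 57)*41 = -60*41 = -2460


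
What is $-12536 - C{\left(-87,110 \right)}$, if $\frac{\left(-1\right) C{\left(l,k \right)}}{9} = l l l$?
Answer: $-5939063$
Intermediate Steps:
$C{\left(l,k \right)} = - 9 l^{3}$ ($C{\left(l,k \right)} = - 9 l l l = - 9 l^{2} l = - 9 l^{3}$)
$-12536 - C{\left(-87,110 \right)} = -12536 - - 9 \left(-87\right)^{3} = -12536 - \left(-9\right) \left(-658503\right) = -12536 - 5926527 = -5939063$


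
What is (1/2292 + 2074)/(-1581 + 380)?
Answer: -4753609/2752692 ≈ -1.7269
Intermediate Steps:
(1/2292 + 2074)/(-1581 + 380) = (1/2292 + 2074)/(-1201) = (4753609/2292)*(-1/1201) = -4753609/2752692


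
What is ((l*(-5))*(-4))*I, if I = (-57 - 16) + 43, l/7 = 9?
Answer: -37800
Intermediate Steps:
l = 63 (l = 7*9 = 63)
I = -30 (I = -73 + 43 = -30)
((l*(-5))*(-4))*I = ((63*(-5))*(-4))*(-30) = -315*(-4)*(-30) = 1260*(-30) = -37800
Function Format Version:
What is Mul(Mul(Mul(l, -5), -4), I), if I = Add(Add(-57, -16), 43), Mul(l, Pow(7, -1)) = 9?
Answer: -37800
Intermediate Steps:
l = 63 (l = Mul(7, 9) = 63)
I = -30 (I = Add(-73, 43) = -30)
Mul(Mul(Mul(l, -5), -4), I) = Mul(Mul(Mul(63, -5), -4), -30) = Mul(Mul(-315, -4), -30) = Mul(1260, -30) = -37800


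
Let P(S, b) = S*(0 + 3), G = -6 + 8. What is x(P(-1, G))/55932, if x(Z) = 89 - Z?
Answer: 23/13983 ≈ 0.0016449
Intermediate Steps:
G = 2
P(S, b) = 3*S (P(S, b) = S*3 = 3*S)
x(P(-1, G))/55932 = (89 - 3*(-1))/55932 = (89 - 1*(-3))*(1/55932) = (89 + 3)*(1/55932) = 92*(1/55932) = 23/13983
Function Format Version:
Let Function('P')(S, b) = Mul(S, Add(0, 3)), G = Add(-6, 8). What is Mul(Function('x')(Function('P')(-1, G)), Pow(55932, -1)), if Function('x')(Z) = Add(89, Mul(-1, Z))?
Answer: Rational(23, 13983) ≈ 0.0016449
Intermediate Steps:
G = 2
Function('P')(S, b) = Mul(3, S) (Function('P')(S, b) = Mul(S, 3) = Mul(3, S))
Mul(Function('x')(Function('P')(-1, G)), Pow(55932, -1)) = Mul(Add(89, Mul(-1, Mul(3, -1))), Pow(55932, -1)) = Mul(Add(89, Mul(-1, -3)), Rational(1, 55932)) = Mul(Add(89, 3), Rational(1, 55932)) = Mul(92, Rational(1, 55932)) = Rational(23, 13983)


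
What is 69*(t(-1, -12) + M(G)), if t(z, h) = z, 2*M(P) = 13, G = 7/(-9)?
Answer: 759/2 ≈ 379.50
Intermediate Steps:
G = -7/9 (G = 7*(-1/9) = -7/9 ≈ -0.77778)
M(P) = 13/2 (M(P) = (1/2)*13 = 13/2)
69*(t(-1, -12) + M(G)) = 69*(-1 + 13/2) = 69*(11/2) = 759/2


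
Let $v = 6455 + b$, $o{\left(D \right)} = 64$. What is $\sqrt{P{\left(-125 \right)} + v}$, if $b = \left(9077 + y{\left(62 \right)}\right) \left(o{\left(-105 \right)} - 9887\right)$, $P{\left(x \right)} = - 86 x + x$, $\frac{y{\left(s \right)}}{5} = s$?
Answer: $i \sqrt{92191421} \approx 9601.6 i$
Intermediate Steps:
$y{\left(s \right)} = 5 s$
$P{\left(x \right)} = - 85 x$
$b = -92208501$ ($b = \left(9077 + 5 \cdot 62\right) \left(64 - 9887\right) = \left(9077 + 310\right) \left(-9823\right) = 9387 \left(-9823\right) = -92208501$)
$v = -92202046$ ($v = 6455 - 92208501 = -92202046$)
$\sqrt{P{\left(-125 \right)} + v} = \sqrt{\left(-85\right) \left(-125\right) - 92202046} = \sqrt{10625 - 92202046} = \sqrt{-92191421} = i \sqrt{92191421}$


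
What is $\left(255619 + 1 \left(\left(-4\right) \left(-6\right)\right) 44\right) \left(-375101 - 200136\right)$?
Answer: $-147648956975$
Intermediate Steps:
$\left(255619 + 1 \left(\left(-4\right) \left(-6\right)\right) 44\right) \left(-375101 - 200136\right) = \left(255619 + 1 \cdot 24 \cdot 44\right) \left(-575237\right) = \left(255619 + 24 \cdot 44\right) \left(-575237\right) = \left(255619 + 1056\right) \left(-575237\right) = 256675 \left(-575237\right) = -147648956975$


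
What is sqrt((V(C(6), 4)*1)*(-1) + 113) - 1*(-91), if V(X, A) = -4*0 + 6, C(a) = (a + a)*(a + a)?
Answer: 91 + sqrt(107) ≈ 101.34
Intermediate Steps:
C(a) = 4*a**2 (C(a) = (2*a)*(2*a) = 4*a**2)
V(X, A) = 6 (V(X, A) = 0 + 6 = 6)
sqrt((V(C(6), 4)*1)*(-1) + 113) - 1*(-91) = sqrt((6*1)*(-1) + 113) - 1*(-91) = sqrt(6*(-1) + 113) + 91 = sqrt(-6 + 113) + 91 = sqrt(107) + 91 = 91 + sqrt(107)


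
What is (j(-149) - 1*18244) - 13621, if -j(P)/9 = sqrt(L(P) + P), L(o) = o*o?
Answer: -31865 - 18*sqrt(5513) ≈ -33202.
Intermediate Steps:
L(o) = o**2
j(P) = -9*sqrt(P + P**2) (j(P) = -9*sqrt(P**2 + P) = -9*sqrt(P + P**2))
(j(-149) - 1*18244) - 13621 = (-9*2*sqrt(5513) - 1*18244) - 13621 = (-9*2*sqrt(5513) - 18244) - 13621 = (-18*sqrt(5513) - 18244) - 13621 = (-18244 - 18*sqrt(5513)) - 13621 = -31865 - 18*sqrt(5513)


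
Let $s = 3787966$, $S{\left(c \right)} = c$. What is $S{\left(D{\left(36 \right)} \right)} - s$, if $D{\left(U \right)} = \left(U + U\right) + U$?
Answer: $-3787858$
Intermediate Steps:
$D{\left(U \right)} = 3 U$ ($D{\left(U \right)} = 2 U + U = 3 U$)
$S{\left(D{\left(36 \right)} \right)} - s = 3 \cdot 36 - 3787966 = 108 - 3787966 = -3787858$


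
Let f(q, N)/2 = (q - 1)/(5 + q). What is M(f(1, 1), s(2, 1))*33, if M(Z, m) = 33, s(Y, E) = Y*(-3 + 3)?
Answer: 1089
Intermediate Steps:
f(q, N) = 2*(-1 + q)/(5 + q) (f(q, N) = 2*((q - 1)/(5 + q)) = 2*((-1 + q)/(5 + q)) = 2*(-1 + q)/(5 + q))
s(Y, E) = 0 (s(Y, E) = Y*0 = 0)
M(f(1, 1), s(2, 1))*33 = 33*33 = 1089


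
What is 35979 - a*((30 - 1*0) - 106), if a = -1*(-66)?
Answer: 40995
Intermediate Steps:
a = 66
35979 - a*((30 - 1*0) - 106) = 35979 - 66*((30 - 1*0) - 106) = 35979 - 66*((30 + 0) - 106) = 35979 - 66*(30 - 106) = 35979 - 66*(-76) = 35979 - 1*(-5016) = 35979 + 5016 = 40995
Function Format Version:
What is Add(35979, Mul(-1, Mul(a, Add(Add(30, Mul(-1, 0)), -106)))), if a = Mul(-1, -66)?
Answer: 40995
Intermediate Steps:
a = 66
Add(35979, Mul(-1, Mul(a, Add(Add(30, Mul(-1, 0)), -106)))) = Add(35979, Mul(-1, Mul(66, Add(Add(30, Mul(-1, 0)), -106)))) = Add(35979, Mul(-1, Mul(66, Add(Add(30, 0), -106)))) = Add(35979, Mul(-1, Mul(66, Add(30, -106)))) = Add(35979, Mul(-1, Mul(66, -76))) = Add(35979, Mul(-1, -5016)) = Add(35979, 5016) = 40995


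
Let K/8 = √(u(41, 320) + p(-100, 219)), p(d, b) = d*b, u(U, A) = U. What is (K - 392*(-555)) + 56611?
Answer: 274171 + 8*I*√21859 ≈ 2.7417e+5 + 1182.8*I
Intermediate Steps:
p(d, b) = b*d
K = 8*I*√21859 (K = 8*√(41 + 219*(-100)) = 8*√(41 - 21900) = 8*√(-21859) = 8*(I*√21859) = 8*I*√21859 ≈ 1182.8*I)
(K - 392*(-555)) + 56611 = (8*I*√21859 - 392*(-555)) + 56611 = (8*I*√21859 + 217560) + 56611 = (217560 + 8*I*√21859) + 56611 = 274171 + 8*I*√21859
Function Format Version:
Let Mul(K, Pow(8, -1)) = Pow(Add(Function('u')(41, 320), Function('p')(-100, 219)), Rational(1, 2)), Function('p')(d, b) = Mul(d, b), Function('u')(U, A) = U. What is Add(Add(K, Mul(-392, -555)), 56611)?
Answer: Add(274171, Mul(8, I, Pow(21859, Rational(1, 2)))) ≈ Add(2.7417e+5, Mul(1182.8, I))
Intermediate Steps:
Function('p')(d, b) = Mul(b, d)
K = Mul(8, I, Pow(21859, Rational(1, 2))) (K = Mul(8, Pow(Add(41, Mul(219, -100)), Rational(1, 2))) = Mul(8, Pow(Add(41, -21900), Rational(1, 2))) = Mul(8, Pow(-21859, Rational(1, 2))) = Mul(8, Mul(I, Pow(21859, Rational(1, 2)))) = Mul(8, I, Pow(21859, Rational(1, 2))) ≈ Mul(1182.8, I))
Add(Add(K, Mul(-392, -555)), 56611) = Add(Add(Mul(8, I, Pow(21859, Rational(1, 2))), Mul(-392, -555)), 56611) = Add(Add(Mul(8, I, Pow(21859, Rational(1, 2))), 217560), 56611) = Add(Add(217560, Mul(8, I, Pow(21859, Rational(1, 2)))), 56611) = Add(274171, Mul(8, I, Pow(21859, Rational(1, 2))))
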